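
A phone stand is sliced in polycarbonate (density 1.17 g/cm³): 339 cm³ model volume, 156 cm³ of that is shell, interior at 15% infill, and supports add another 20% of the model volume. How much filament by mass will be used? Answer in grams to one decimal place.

Infill region: 339 − 156 → 183 cm³.
Deposited infill = 0.15 × 183 = 27.45 cm³.
Support = 0.20 × 339, so 67.8 cm³.
Total printed volume = 156 + 27.45 + 67.8, so 251.25 cm³.
Mass = 251.25 × 1.17, so 293.9625 g.

294.0 g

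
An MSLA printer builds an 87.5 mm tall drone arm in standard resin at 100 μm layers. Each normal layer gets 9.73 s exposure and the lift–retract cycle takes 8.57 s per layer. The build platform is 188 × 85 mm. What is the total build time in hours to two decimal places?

4.45 hours

Layer count = ceil(87.5 / 0.1) = 875.
Cycle time = 9.73 + 8.57 = 18.3 s.
Total = 875 × 18.3 = 16012.5 s = 4.45 hours.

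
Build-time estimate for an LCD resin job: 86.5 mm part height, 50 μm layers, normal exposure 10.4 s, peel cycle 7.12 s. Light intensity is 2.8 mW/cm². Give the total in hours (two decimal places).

Layers = ⌈86.5/0.05⌉ = 1730.
Each layer takes = 10.4 + 7.12 = 17.52 s.
Build time: 1730 × 17.52 s = 30309.6 s, i.e. 8.42 hours.

8.42 hours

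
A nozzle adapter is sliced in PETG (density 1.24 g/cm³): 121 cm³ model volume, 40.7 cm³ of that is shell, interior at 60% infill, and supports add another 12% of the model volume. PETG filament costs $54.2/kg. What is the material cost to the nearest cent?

Infill region = 121 − 40.7, so 80.3 cm³.
Infill deposited = 0.60 × 80.3 = 48.18 cm³.
Support = 0.12 × 121, so 14.52 cm³.
Total printed volume = 40.7 + 48.18 + 14.52 = 103.4 cm³.
Mass = 103.4 × 1.24 = 128.216 g.
At $54.2/kg: 128.216/1000 × 54.2 = $6.95.

$6.95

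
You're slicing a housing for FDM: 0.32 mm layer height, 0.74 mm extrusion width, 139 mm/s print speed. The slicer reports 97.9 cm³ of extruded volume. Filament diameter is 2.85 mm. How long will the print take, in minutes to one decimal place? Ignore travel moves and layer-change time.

Line area: 0.32 × 0.74 → 0.2368 mm².
Total extruded path = 97900/0.2368 = 413429.1 mm.
Print-move time = 413429.1 / 139 = 2974.3 s.
2974.3 s = 49.6 minutes.

49.6 minutes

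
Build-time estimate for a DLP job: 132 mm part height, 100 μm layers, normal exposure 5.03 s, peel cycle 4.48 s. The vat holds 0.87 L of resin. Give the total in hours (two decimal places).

Layer count = ceil(132 / 0.1) = 1320.
Cycle time: 5.03 + 4.48 → 9.51 s.
Total = 1320 × 9.51 = 12553.2 s = 3.49 hours.

3.49 hours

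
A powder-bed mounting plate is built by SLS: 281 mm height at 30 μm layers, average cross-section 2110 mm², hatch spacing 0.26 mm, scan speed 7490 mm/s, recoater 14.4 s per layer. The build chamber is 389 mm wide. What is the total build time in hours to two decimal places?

Layer count = ceil(281 / 0.03) = 9367.
Hatch length per layer = 2110 / 0.26 = 8115.4 mm.
Scan time per layer: 8115.4 / 7490 → 1.0835 s.
Per-layer time: 1.0835 + 14.4 → 15.4835 s.
Build time = 9367 × 15.4835 = 145033.9445 s = 40.29 hours.

40.29 hours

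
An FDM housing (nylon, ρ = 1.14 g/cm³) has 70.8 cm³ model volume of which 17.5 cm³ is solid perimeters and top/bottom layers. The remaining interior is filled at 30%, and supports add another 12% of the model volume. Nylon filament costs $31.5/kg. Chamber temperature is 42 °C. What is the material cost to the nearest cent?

$1.51

Volume inside the shell = 70.8 − 17.5, so 53.3 cm³.
Infill volume = 0.30 × 53.3, so 15.99 cm³.
Support = 0.12 × 70.8 = 8.496 cm³.
Deposited volume = 17.5 + 15.99 + 8.496, so 41.986 cm³.
Mass = 41.986 × 1.14, so 47.86404 g.
At $31.5/kg: 47.86404/1000 × 31.5 = $1.51.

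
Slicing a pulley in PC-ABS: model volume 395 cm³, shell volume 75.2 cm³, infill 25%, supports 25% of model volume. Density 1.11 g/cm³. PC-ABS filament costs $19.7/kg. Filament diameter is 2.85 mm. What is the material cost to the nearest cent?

$5.55

Infill region = 395 − 75.2 = 319.8 cm³.
Infill deposited = 0.25 × 319.8, so 79.95 cm³.
Support = 0.25 × 395 = 98.75 cm³.
Deposited volume = 75.2 + 79.95 + 98.75 = 253.9 cm³.
Mass = 253.9 × 1.11, so 281.829 g.
Cost = 281.829 g / 1000 × $19.7/kg = $5.55.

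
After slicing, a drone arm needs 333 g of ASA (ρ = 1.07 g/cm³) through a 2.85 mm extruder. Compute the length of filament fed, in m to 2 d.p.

48.78 m

Volume = 333 g / 1.07 g·cm⁻³ = 311.215 cm³ = 311215 mm³.
A = π r² = π × 1.425² = 6.3794 mm².
Length = 311215 / 6.3794 = 48784.37 mm = 48.78 m.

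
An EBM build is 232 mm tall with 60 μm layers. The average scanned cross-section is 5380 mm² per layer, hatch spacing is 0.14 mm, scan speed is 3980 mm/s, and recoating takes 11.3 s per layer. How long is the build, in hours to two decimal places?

22.51 hours

Layer count = ceil(232 / 0.06) = 3867.
Scan path per layer = 5380 / 0.14 = 38428.6 mm.
Scan time per layer = 38428.6 / 3980, so 9.6554 s.
Per-layer time: 9.6554 + 11.3 → 20.9554 s.
Total: 3867 × 20.9554 s = 81034.5318 s → 22.51 hours.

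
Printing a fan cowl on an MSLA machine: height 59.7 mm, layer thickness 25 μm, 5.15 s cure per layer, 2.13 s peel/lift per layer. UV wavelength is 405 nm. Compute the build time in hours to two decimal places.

4.83 hours

Layers = ⌈59.7/0.025⌉ = 2388.
Cycle time = 5.15 + 2.13, so 7.28 s.
Build time: 2388 × 7.28 s = 17384.64 s, i.e. 4.83 hours.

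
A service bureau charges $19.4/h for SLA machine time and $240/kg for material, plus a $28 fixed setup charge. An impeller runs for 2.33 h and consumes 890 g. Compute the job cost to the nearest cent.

Machine-time cost: 19.4 × 2.33 → $45.202.
Material charge = 240 × 890/1000, so $213.60.
Adding setup: 45.202 + 213.60 + 28 → 286.802 ≈ $286.80.

$286.80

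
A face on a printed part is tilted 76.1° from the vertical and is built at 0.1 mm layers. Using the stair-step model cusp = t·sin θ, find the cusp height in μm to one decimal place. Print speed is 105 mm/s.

97.1 μm

h_c = t·sin θ = 0.1 × 0.9707 = 0.09707 mm (97.1 μm).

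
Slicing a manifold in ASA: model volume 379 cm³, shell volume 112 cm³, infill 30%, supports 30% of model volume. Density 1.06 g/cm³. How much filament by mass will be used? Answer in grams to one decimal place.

324.1 g

Interior volume = 379 − 112 = 267 cm³.
Deposited infill = 0.30 × 267 = 80.1 cm³.
Support = 0.30 × 379, so 113.7 cm³.
Deposited volume: 112 + 80.1 + 113.7 → 305.8 cm³.
Mass = 305.8 × 1.06 = 324.148 g.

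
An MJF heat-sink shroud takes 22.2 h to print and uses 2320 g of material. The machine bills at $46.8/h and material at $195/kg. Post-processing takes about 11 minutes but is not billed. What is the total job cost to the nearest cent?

Machine-time cost = 46.8 × 22.2, so $1038.96.
Feedstock cost: 195 × 2320/1000 → $452.40.
Total = 1038.96 + 452.40 = $1491.36.

$1491.36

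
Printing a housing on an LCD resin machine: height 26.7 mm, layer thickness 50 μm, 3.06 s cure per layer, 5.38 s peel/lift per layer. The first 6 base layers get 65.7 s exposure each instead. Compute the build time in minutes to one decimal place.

Layer count = ceil(26.7 / 0.05) = 534.
Bottom layers = 6 × (65.7 + 5.38) = 426.48 s.
Remaining layers: 528 × (3.06 + 5.38) → 4456.32 s.
Total = 426.48 + 4456.32 = 4882.8 s = 81.4 minutes.

81.4 minutes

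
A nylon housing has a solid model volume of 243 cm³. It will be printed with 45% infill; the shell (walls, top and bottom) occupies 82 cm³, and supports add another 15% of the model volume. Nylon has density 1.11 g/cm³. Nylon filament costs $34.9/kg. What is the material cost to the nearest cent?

$7.40

Volume inside the shell = 243 − 82 = 161 cm³.
Deposited infill = 0.45 × 161 = 72.45 cm³.
Support: 0.15 × 243 → 36.45 cm³.
Deposited volume: 82 + 72.45 + 36.45 → 190.9 cm³.
Mass: 190.9 × 1.11 → 211.899 g.
Cost = 211.899 g / 1000 × $34.9/kg = $7.40.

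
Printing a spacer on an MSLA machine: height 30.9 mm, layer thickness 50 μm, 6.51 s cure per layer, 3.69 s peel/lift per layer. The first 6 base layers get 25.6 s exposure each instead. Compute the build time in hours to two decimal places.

1.78 hours

Layer count = ceil(30.9 / 0.05) = 618.
Burn-in layers = 6 × (25.6 + 3.69), so 175.74 s.
Remaining layers: 612 × (6.51 + 3.69) → 6242.4 s.
Sum: 175.74 + 6242.4 = 6418.14 s → 1.78 hours.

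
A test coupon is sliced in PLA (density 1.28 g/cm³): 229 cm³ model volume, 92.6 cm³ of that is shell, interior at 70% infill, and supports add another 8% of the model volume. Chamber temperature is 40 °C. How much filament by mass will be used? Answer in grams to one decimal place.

264.2 g

Interior volume = 229 − 92.6, so 136.4 cm³.
Infill volume: 0.70 × 136.4 → 95.48 cm³.
Support: 0.08 × 229 → 18.32 cm³.
Total printed volume = 92.6 + 95.48 + 18.32, so 206.4 cm³.
Mass: 206.4 × 1.28 → 264.192 g.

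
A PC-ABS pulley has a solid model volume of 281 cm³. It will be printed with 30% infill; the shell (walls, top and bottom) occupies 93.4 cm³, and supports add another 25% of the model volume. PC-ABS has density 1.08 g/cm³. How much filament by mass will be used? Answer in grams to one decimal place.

237.5 g

Interior volume = 281 − 93.4, so 187.6 cm³.
Deposited infill = 0.30 × 187.6, so 56.28 cm³.
Support = 0.25 × 281 = 70.25 cm³.
Total extruded = 93.4 + 56.28 + 70.25 = 219.93 cm³.
Mass: 219.93 × 1.08 → 237.5244 g.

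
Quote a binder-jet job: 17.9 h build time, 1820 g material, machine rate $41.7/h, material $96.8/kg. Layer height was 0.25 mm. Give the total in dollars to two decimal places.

Machine cost: 41.7 × 17.9 → $746.43.
Feedstock cost: 96.8 × 1820/1000 → $176.176.
Job cost: 746.43 + 176.176 = 922.606 ≈ $922.61.

$922.61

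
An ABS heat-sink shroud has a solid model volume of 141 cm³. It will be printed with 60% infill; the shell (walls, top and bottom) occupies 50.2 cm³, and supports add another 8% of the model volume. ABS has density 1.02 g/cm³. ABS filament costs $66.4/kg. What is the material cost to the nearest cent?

Infill region = 141 − 50.2 = 90.8 cm³.
Infill volume = 0.60 × 90.8, so 54.48 cm³.
Support = 0.08 × 141, so 11.28 cm³.
Deposited volume: 50.2 + 54.48 + 11.28 → 115.96 cm³.
Mass: 115.96 × 1.02 → 118.2792 g.
At $66.4/kg: 118.2792/1000 × 66.4 = $7.85.

$7.85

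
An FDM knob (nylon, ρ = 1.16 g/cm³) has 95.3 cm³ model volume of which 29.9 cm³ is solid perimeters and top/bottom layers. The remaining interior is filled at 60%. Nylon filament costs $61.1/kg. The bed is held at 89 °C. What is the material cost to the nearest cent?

$4.90

Volume inside the shell: 95.3 − 29.9 → 65.4 cm³.
Infill volume: 0.60 × 65.4 → 39.24 cm³.
Total printed volume: 29.9 + 39.24 → 69.14 cm³.
Mass = 69.14 × 1.16 = 80.2024 g.
At $61.1/kg: 80.2024/1000 × 61.1 = $4.90.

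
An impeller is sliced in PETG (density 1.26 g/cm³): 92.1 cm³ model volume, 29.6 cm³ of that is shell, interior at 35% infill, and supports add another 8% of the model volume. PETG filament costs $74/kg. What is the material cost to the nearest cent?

Infill region = 92.1 − 29.6 = 62.5 cm³.
Infill volume = 0.35 × 62.5 = 21.875 cm³.
Support: 0.08 × 92.1 → 7.368 cm³.
Total printed volume = 29.6 + 21.875 + 7.368 = 58.843 cm³.
Mass = 58.843 × 1.26, so 74.14218 g.
At $74/kg: 74.14218/1000 × 74 = $5.49.

$5.49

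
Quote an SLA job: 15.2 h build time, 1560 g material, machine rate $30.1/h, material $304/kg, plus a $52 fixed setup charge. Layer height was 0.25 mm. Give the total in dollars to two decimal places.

$983.76

Machine-time cost = 30.1 × 15.2, so $457.52.
Material charge = 304 × 1560/1000, so $474.24.
Adding setup: 457.52 + 474.24 + 52 → $983.76.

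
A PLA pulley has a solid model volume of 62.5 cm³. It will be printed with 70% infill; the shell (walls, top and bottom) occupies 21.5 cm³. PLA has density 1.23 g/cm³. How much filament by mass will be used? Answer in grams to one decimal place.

Volume inside the shell = 62.5 − 21.5, so 41 cm³.
Infill volume: 0.70 × 41 → 28.7 cm³.
Total extruded: 21.5 + 28.7 → 50.2 cm³.
Mass = 50.2 × 1.23, so 61.746 g.

61.7 g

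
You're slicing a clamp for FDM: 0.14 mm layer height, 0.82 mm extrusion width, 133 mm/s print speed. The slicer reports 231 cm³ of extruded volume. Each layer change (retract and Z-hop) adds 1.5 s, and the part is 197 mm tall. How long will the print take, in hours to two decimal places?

4.79 hours

Line area = 0.14 × 0.82, so 0.1148 mm².
Toolpath length = 231 cm³ / 0.1148 mm² = 231000 / 0.1148 = 2012195.1 mm.
Print-move time = 2012195.1 / 133, so 15129.3 s.
Number of layers: 197 / 0.14 → 1408 (rounded up).
Layer-change overhead = 1408 × 1.5 = 2112 s.
Altogether 15129.3 + 2112 = 17241.3 s, i.e. 4.79 hours.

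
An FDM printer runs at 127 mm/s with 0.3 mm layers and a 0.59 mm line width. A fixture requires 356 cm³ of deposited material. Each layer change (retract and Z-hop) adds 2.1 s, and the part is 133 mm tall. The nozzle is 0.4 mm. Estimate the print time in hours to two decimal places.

4.66 hours

Line area: 0.3 × 0.59 → 0.177 mm².
Toolpath length = 356 cm³ / 0.177 mm² = 356000 / 0.177 = 2011299.4 mm.
Time extruding: 2011299.4 / 127 → 15837 s.
Layer count = ceil(133 / 0.3) = 444.
Z-hop total = 444 × 2.1 = 932.4 s.
Altogether 15837 + 932.4 = 16769.4 s, i.e. 4.66 hours.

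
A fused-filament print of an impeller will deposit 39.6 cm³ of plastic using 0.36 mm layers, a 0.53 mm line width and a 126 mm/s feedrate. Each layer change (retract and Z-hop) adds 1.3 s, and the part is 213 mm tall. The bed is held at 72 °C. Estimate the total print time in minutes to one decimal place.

40.3 minutes

Extrusion cross-section: 0.36 × 0.53 → 0.1908 mm².
Toolpath length = 39.6 cm³ / 0.1908 mm² = 39600 / 0.1908 = 207547.2 mm.
Print-move time = 207547.2 / 126, so 1647.2 s.
Layers = ⌈213/0.36⌉ = 592.
Non-print overhead = 592 × 1.3, so 769.6 s.
Total = 1647.2 + 769.6 = 2416.8 s = 40.3 minutes.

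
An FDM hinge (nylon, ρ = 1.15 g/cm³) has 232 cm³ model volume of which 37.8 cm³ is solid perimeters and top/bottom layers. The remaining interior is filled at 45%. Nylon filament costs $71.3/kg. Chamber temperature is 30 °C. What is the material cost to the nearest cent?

$10.26

Volume inside the shell = 232 − 37.8, so 194.2 cm³.
Infill volume = 0.45 × 194.2, so 87.39 cm³.
Total extruded: 37.8 + 87.39 → 125.19 cm³.
Mass = 125.19 × 1.15 = 143.9685 g.
At $71.3/kg: 143.9685/1000 × 71.3 = $10.26.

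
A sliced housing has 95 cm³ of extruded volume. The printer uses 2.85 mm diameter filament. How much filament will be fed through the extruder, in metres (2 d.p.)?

14.89 m

Filament cross-section = π × (2.85/2)² = 6.3794 mm².
L = 95000 mm³ / 6.3794 mm² = 14891.68 mm, i.e. 14.89 m.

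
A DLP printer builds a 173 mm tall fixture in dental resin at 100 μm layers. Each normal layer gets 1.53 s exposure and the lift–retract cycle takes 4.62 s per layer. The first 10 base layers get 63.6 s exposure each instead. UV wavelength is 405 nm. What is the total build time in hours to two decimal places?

3.13 hours

Layer count = ceil(173 / 0.1) = 1730.
Base layers = 10 × (63.6 + 4.62), so 682.2 s.
Normal layers = 1720 × (1.53 + 4.62) = 10578 s.
Sum: 682.2 + 10578 = 11260.2 s → 3.13 hours.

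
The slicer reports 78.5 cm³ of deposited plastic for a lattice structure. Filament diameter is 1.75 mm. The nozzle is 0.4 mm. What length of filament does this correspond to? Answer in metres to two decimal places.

32.64 m

Cross-section of 1.75 mm filament: π·(1.75/2)² = 2.4053 mm².
Length = 78.5 cm³ / 2.4053 mm² = 78500 / 2.4053 = 32636.26 mm = 32.64 m.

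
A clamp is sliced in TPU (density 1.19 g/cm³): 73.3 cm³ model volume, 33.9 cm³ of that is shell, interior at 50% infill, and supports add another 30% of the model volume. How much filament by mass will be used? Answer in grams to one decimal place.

90.0 g

Volume inside the shell = 73.3 − 33.9 = 39.4 cm³.
Infill deposited: 0.50 × 39.4 → 19.7 cm³.
Support = 0.30 × 73.3, so 21.99 cm³.
Total extruded = 33.9 + 19.7 + 21.99 = 75.59 cm³.
Mass: 75.59 × 1.19 → 89.9521 g.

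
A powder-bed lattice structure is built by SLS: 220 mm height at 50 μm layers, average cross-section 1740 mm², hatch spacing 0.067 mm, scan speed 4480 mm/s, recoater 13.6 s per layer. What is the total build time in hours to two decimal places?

23.71 hours

Layer count = ceil(220 / 0.05) = 4400.
Scan path per layer: 1740 / 0.067 → 25970.1 mm.
Laser time per layer = 25970.1 / 4480, so 5.7969 s.
Per-layer time = 5.7969 + 13.6, so 19.3969 s.
Build time = 4400 × 19.3969 = 85346.36 s = 23.71 hours.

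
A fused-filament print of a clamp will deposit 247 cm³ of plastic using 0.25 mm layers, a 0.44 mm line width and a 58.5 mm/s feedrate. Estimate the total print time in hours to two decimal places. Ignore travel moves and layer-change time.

Line area = 0.25 × 0.44 = 0.11 mm².
Toolpath length = 247 cm³ / 0.11 mm² = 247000 / 0.11 = 2245454.5 mm.
Print-move time: 2245454.5 / 58.5 → 38383.8 s.
That's 38383.8 s → 10.66 hours.

10.66 hours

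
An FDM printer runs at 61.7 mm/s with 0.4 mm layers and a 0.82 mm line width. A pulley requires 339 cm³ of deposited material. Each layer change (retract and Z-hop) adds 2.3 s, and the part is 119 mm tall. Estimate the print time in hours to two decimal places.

Extrusion cross-section = 0.4 × 0.82 = 0.328 mm².
Path length: 339000 mm³ / 0.328 mm² → 1033536.6 mm.
Time extruding = 1033536.6 / 61.7, so 16751 s.
Layers = ⌈119/0.4⌉ = 298.
Non-print overhead: 298 × 2.3 → 685.4 s.
Total = 16751 + 685.4 = 17436.4 s = 4.84 hours.

4.84 hours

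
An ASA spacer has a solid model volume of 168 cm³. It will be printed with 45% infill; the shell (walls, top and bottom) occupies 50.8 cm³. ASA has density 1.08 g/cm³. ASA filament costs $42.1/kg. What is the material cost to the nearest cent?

$4.71

Volume inside the shell = 168 − 50.8 = 117.2 cm³.
Infill volume: 0.45 × 117.2 → 52.74 cm³.
Deposited volume = 50.8 + 52.74, so 103.54 cm³.
Mass = 103.54 × 1.08, so 111.8232 g.
At $42.1/kg: 111.8232/1000 × 42.1 = $4.71.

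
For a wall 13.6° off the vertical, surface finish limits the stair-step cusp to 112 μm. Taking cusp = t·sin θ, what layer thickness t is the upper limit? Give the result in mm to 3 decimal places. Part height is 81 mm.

Layer height = cusp / sin(13.6°) = 0.112 / 0.2351 = 0.476 mm.

0.476 mm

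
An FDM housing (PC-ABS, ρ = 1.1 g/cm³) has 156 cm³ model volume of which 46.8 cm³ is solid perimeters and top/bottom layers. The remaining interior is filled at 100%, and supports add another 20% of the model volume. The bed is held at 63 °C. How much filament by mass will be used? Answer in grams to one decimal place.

205.9 g

Interior volume = 156 − 46.8, so 109.2 cm³.
Deposited infill = 1.00 × 109.2, so 109.2 cm³.
Support = 0.20 × 156, so 31.2 cm³.
Total printed volume = 46.8 + 109.2 + 31.2, so 187.2 cm³.
Mass = 187.2 × 1.1 = 205.92 g.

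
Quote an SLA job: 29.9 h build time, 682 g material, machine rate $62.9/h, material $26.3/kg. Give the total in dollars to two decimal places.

Machine cost = 62.9 × 29.9, so $1880.71.
Feedstock cost = 26.3 × 682/1000 = $17.9366.
Job cost: 1880.71 + 17.9366 = 1898.6466 ≈ $1898.65.

$1898.65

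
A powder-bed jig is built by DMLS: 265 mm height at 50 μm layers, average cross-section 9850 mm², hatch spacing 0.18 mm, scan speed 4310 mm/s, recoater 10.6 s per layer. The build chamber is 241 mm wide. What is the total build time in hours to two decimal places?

34.30 hours

Layers = ⌈265/0.05⌉ = 5300.
Hatch length per layer = 9850 / 0.18, so 54722.2 mm.
Laser time per layer: 54722.2 / 4310 → 12.6966 s.
Time per layer: 12.6966 + 10.6 → 23.2966 s.
Build time = 5300 × 23.2966 = 123471.98 s = 34.30 hours.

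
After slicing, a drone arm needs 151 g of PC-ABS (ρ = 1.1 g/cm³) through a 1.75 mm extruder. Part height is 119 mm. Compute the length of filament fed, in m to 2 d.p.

Extruded volume: 151/1.1 = 137.2727 cm³ (137272.7 mm³).
Cross-section of 1.75 mm filament: π·(1.75/2)² = 2.4053 mm².
L = V/A = 137272.7/2.4053 = 57070.93 mm → 57.07 m.

57.07 m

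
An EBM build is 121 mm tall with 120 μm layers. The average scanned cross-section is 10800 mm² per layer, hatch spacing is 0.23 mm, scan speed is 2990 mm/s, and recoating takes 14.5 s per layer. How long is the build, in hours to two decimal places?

Layer count = ceil(121 / 0.12) = 1009.
Hatch length per layer = 10800 / 0.23, so 46956.5 mm.
Scan time per layer = 46956.5 / 2990 = 15.7045 s.
Per-layer time = 15.7045 + 14.5, so 30.2045 s.
Total: 1009 × 30.2045 s = 30476.3405 s → 8.47 hours.

8.47 hours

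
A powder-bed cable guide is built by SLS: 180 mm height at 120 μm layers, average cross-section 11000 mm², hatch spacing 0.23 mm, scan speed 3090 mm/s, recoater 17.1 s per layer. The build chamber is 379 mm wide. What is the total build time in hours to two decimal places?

Layers = ⌈180/0.12⌉ = 1500.
Per-layer scan distance = 11000 / 0.23 = 47826.1 mm.
Scan time per layer: 47826.1 / 3090 → 15.4777 s.
Per-layer time = 15.4777 + 17.1 = 32.5777 s.
1500 layers × 32.5777 s/layer = 48866.55 s, i.e. 13.57 hours.

13.57 hours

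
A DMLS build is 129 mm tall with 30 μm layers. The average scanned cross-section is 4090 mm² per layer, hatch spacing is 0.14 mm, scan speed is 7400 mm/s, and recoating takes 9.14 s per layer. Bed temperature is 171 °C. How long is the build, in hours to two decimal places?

15.63 hours

Layer count = ceil(129 / 0.03) = 4300.
Per-layer scan distance = 4090 / 0.14, so 29214.3 mm.
Laser time per layer = 29214.3 / 7400, so 3.9479 s.
Time per layer: 3.9479 + 9.14 → 13.0879 s.
4300 layers × 13.0879 s/layer = 56277.97 s, i.e. 15.63 hours.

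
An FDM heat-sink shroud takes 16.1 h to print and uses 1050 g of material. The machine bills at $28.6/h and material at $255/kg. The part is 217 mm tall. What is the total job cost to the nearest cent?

$728.21

Machine-time cost: 28.6 × 16.1 → $460.46.
Material cost = 255 × 1050/1000, so $267.75.
Job cost: 460.46 + 267.75 = $728.21.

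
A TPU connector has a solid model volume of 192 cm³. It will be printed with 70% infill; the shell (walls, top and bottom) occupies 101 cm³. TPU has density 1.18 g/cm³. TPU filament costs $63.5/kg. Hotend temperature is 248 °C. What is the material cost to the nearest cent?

$12.34

Volume inside the shell = 192 − 101 = 91 cm³.
Deposited infill = 0.70 × 91, so 63.7 cm³.
Deposited volume = 101 + 63.7 = 164.7 cm³.
Mass = 164.7 × 1.18, so 194.346 g.
Cost = 194.346 g / 1000 × $63.5/kg = $12.34.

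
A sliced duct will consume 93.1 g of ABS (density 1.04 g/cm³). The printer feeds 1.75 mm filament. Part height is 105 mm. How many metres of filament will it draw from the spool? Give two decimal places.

37.22 m

Volume = 93.1 g / 1.04 g·cm⁻³ = 89.5192 cm³ = 89519.2 mm³.
Filament cross-section = π × (1.75/2)² = 2.4053 mm².
Length = 89519.2 / 2.4053 = 37217.48 mm = 37.22 m.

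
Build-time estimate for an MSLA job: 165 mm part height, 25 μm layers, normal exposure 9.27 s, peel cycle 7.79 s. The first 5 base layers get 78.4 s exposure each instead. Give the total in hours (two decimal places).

Layer count = ceil(165 / 0.025) = 6600.
Bottom layers = 5 × (78.4 + 7.79), so 430.95 s.
Remaining layers = 6595 × (9.27 + 7.79), so 112510.7 s.
Sum: 430.95 + 112510.7 = 112941.65 s → 31.37 hours.

31.37 hours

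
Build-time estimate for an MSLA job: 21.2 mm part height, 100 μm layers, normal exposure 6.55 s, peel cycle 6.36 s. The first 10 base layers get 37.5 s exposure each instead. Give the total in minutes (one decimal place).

Layers = ⌈21.2/0.1⌉ = 212.
Bottom layers = 10 × (37.5 + 6.36) = 438.6 s.
Normal layers: 202 × (6.55 + 6.36) → 2607.82 s.
Sum: 438.6 + 2607.82 = 3046.42 s → 50.8 minutes.

50.8 minutes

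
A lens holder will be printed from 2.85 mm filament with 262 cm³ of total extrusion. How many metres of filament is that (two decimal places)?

Filament cross-section = π × (2.85/2)² = 6.3794 mm².
L = 262000 mm³ / 6.3794 mm² = 41069.69 mm, i.e. 41.07 m.

41.07 m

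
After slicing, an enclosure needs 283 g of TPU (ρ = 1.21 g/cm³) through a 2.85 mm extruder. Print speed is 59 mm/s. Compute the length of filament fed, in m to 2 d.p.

36.66 m

Volume = 283 g / 1.21 g·cm⁻³ = 233.8843 cm³ = 233884.3 mm³.
Filament cross-section = π × (2.85/2)² = 6.3794 mm².
L = V/A = 233884.3/6.3794 = 36662.43 mm → 36.66 m.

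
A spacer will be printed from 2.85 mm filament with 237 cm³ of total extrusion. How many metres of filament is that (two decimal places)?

37.15 m

Cross-section of 2.85 mm filament: π·(2.85/2)² = 6.3794 mm².
L = 237000 mm³ / 6.3794 mm² = 37150.83 mm, i.e. 37.15 m.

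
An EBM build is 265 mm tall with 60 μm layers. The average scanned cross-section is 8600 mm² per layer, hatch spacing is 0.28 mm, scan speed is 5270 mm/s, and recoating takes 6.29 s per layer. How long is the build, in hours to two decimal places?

Number of layers: 265 / 0.06 → 4417 (rounded up).
Hatch length per layer = 8600 / 0.28 = 30714.3 mm.
Scan time per layer: 30714.3 / 5270 → 5.8281 s.
Per-layer time: 5.8281 + 6.29 → 12.1181 s.
4417 layers × 12.1181 s/layer = 53525.6477 s, i.e. 14.87 hours.

14.87 hours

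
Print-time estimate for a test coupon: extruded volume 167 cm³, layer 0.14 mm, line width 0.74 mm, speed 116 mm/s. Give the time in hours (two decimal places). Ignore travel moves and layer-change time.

3.86 hours

Line area: 0.14 × 0.74 → 0.1036 mm².
Total extruded path = 167000/0.1036 = 1611969.1 mm.
Extrusion time = 1611969.1 / 116 = 13896.3 s.
13896.3 s = 3.86 hours.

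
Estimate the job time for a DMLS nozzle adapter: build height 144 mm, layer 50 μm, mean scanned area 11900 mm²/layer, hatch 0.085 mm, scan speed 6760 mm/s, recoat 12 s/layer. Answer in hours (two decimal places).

Number of layers: 144 / 0.05 → 2880 (rounded up).
Hatch length per layer = 11900 / 0.085, so 140000 mm.
Laser time per layer = 140000 / 6760 = 20.7101 s.
Time per layer = 20.7101 + 12, so 32.7101 s.
Build time = 2880 × 32.7101 = 94205.088 s = 26.17 hours.

26.17 hours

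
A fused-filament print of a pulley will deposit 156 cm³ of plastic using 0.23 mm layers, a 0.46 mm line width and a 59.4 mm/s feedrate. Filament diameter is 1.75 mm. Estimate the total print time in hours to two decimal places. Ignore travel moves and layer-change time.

Line area: 0.23 × 0.46 → 0.1058 mm².
Path length: 156000 mm³ / 0.1058 mm² → 1474480.2 mm.
Print-move time: 1474480.2 / 59.4 → 24822.9 s.
In the requested units: 24822.9 s = 6.90 hours.

6.90 hours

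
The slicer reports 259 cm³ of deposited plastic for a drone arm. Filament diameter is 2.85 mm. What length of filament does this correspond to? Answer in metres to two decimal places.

A = π r² = π × 1.425² = 6.3794 mm².
L = 259000 mm³ / 6.3794 mm² = 40599.43 mm, i.e. 40.60 m.

40.60 m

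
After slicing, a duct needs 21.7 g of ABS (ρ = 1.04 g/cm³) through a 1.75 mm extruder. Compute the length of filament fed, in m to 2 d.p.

Volume = 21.7 g / 1.04 g·cm⁻³ = 20.8654 cm³ = 20865.4 mm³.
Cross-section of 1.75 mm filament: π·(1.75/2)² = 2.4053 mm².
Length = 20865.4 / 2.4053 = 8674.76 mm = 8.67 m.

8.67 m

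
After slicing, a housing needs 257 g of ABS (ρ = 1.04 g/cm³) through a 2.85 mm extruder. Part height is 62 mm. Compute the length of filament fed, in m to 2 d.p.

38.74 m

Volume = 257 g / 1.04 g·cm⁻³ = 247.1154 cm³ = 247115.4 mm³.
Cross-section of 2.85 mm filament: π·(2.85/2)² = 6.3794 mm².
Length = 247115.4 / 6.3794 = 38736.46 mm = 38.74 m.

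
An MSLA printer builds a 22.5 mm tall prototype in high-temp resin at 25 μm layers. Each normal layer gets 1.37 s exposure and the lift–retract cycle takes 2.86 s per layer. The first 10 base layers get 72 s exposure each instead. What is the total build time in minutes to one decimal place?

75.2 minutes

Layers = ⌈22.5/0.025⌉ = 900.
Bottom layers: 10 × (72 + 2.86) → 748.6 s.
Remaining layers = 890 × (1.37 + 2.86), so 3764.7 s.
Sum: 748.6 + 3764.7 = 4513.3 s → 75.2 minutes.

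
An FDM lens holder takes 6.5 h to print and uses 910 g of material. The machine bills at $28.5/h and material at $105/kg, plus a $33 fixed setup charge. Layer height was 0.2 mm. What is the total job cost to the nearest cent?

Machine-time cost = 28.5 × 6.5 = $185.25.
Material cost: 105 × 910/1000 → $95.55.
Total = 185.25 + 95.55 + 33 = $313.80.

$313.80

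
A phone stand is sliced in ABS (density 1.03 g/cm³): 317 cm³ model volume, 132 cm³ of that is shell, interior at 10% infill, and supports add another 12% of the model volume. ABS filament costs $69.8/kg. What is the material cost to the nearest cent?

$13.55

Volume inside the shell: 317 − 132 → 185 cm³.
Infill volume = 0.10 × 185, so 18.5 cm³.
Support: 0.12 × 317 → 38.04 cm³.
Total extruded = 132 + 18.5 + 38.04, so 188.54 cm³.
Mass = 188.54 × 1.03 = 194.1962 g.
At $69.8/kg: 194.1962/1000 × 69.8 = $13.55.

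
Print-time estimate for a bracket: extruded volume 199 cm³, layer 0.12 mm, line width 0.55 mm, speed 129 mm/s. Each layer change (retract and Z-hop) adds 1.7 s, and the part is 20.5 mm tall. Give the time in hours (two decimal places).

Line area = 0.12 × 0.55 = 0.066 mm².
Toolpath length = 199 cm³ / 0.066 mm² = 199000 / 0.066 = 3015151.5 mm.
Extrusion time = 3015151.5 / 129, so 23373.3 s.
Layers = ⌈20.5/0.12⌉ = 171.
Layer-change overhead = 171 × 1.7 = 290.7 s.
Total = 23373.3 + 290.7 = 23664 s = 6.57 hours.

6.57 hours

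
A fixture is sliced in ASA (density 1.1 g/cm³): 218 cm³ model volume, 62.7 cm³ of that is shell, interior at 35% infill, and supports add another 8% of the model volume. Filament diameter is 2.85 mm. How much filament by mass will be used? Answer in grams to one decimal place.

147.9 g

Infill region = 218 − 62.7, so 155.3 cm³.
Deposited infill = 0.35 × 155.3, so 54.355 cm³.
Support = 0.08 × 218 = 17.44 cm³.
Total printed volume = 62.7 + 54.355 + 17.44 = 134.495 cm³.
Mass = 134.495 × 1.1, so 147.9445 g.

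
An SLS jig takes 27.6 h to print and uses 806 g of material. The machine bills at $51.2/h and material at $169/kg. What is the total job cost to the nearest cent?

$1549.33

Machine cost: 51.2 × 27.6 → $1413.12.
Material charge = 169 × 806/1000 = $136.214.
Total = 1413.12 + 136.214 = 1549.334 ≈ $1549.33.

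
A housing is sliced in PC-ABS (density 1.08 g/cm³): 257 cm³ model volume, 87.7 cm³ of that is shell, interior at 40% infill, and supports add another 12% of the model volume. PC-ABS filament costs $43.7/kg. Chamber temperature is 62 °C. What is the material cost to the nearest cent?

Interior volume = 257 − 87.7, so 169.3 cm³.
Deposited infill = 0.40 × 169.3 = 67.72 cm³.
Support: 0.12 × 257 → 30.84 cm³.
Total extruded: 87.7 + 67.72 + 30.84 → 186.26 cm³.
Mass = 186.26 × 1.08 = 201.1608 g.
Cost = 201.1608 g / 1000 × $43.7/kg = $8.79.

$8.79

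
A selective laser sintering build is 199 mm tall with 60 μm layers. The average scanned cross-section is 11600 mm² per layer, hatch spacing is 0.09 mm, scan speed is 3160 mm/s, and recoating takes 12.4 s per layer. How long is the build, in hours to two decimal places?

Layers = ⌈199/0.06⌉ = 3317.
Per-layer scan distance: 11600 / 0.09 → 128888.9 mm.
Laser time per layer = 128888.9 / 3160 = 40.7876 s.
Time per layer: 40.7876 + 12.4 → 53.1876 s.
Build time = 3317 × 53.1876 = 176423.2692 s = 49.01 hours.

49.01 hours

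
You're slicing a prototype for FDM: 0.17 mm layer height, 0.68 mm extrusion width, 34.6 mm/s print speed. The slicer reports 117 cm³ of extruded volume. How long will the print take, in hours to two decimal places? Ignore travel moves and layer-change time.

8.13 hours

Bead cross-section: 0.17 × 0.68 → 0.1156 mm².
Toolpath length = 117 cm³ / 0.1156 mm² = 117000 / 0.1156 = 1012110.7 mm.
Time extruding = 1012110.7 / 34.6 = 29251.8 s.
In the requested units: 29251.8 s = 8.13 hours.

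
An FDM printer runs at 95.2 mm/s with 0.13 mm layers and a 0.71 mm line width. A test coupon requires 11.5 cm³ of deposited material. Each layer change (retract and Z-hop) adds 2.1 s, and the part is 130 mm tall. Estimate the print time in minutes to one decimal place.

56.8 minutes

Line area: 0.13 × 0.71 → 0.0923 mm².
Path length: 11500 mm³ / 0.0923 mm² → 124593.7 mm.
Print-move time = 124593.7 / 95.2, so 1308.8 s.
Layer count = ceil(130 / 0.13) = 1000.
Z-hop total: 1000 × 2.1 → 2100 s.
Altogether 1308.8 + 2100 = 3408.8 s, i.e. 56.8 minutes.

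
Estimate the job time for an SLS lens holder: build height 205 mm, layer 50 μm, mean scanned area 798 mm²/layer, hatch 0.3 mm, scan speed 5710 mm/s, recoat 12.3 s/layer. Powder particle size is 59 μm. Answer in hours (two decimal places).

Layer count = ceil(205 / 0.05) = 4100.
Hatch length per layer = 798 / 0.3 = 2660 mm.
Scan time per layer = 2660 / 5710 = 0.4658 s.
Layer cycle: 0.4658 + 12.3 → 12.7658 s.
Total: 4100 × 12.7658 s = 52339.78 s → 14.54 hours.

14.54 hours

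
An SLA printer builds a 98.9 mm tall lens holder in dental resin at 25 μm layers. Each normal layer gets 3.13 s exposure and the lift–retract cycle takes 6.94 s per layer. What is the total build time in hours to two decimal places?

Layers = ⌈98.9/0.025⌉ = 3956.
Per-layer time = 3.13 + 6.94, so 10.07 s.
Build time: 3956 × 10.07 s = 39836.92 s, i.e. 11.07 hours.

11.07 hours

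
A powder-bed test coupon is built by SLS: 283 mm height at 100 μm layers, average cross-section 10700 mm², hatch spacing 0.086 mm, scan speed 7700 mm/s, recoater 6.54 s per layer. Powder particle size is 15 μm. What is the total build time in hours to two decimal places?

17.84 hours

Layers = ⌈283/0.1⌉ = 2830.
Per-layer scan distance: 10700 / 0.086 → 124418.6 mm.
Scan time per layer = 124418.6 / 7700 = 16.1583 s.
Time per layer = 16.1583 + 6.54, so 22.6983 s.
Build time = 2830 × 22.6983 = 64236.189 s = 17.84 hours.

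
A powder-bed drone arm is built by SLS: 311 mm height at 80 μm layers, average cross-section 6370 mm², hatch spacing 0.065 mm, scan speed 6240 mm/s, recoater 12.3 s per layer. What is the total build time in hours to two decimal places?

30.25 hours

Layers = ⌈311/0.08⌉ = 3888.
Scan path per layer = 6370 / 0.065, so 98000 mm.
Laser time per layer = 98000 / 6240, so 15.7051 s.
Time per layer: 15.7051 + 12.3 → 28.0051 s.
Build time = 3888 × 28.0051 = 108883.8288 s = 30.25 hours.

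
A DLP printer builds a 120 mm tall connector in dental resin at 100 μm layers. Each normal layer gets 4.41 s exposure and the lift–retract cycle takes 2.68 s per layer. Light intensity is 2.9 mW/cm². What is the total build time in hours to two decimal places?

2.36 hours

Number of layers: 120 / 0.1 → 1200 (rounded up).
Each layer takes: 4.41 + 2.68 → 7.09 s.
Total = 1200 × 7.09 = 8508 s = 2.36 hours.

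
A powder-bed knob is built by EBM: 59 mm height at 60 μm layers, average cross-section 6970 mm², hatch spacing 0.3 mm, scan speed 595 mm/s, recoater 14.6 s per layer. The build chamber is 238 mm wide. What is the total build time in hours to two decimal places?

14.66 hours

Layer count = ceil(59 / 0.06) = 984.
Hatch length per layer: 6970 / 0.3 → 23233.3 mm.
Per-layer scan time = 23233.3 / 595, so 39.0476 s.
Layer cycle: 39.0476 + 14.6 → 53.6476 s.
Build time = 984 × 53.6476 = 52789.2384 s = 14.66 hours.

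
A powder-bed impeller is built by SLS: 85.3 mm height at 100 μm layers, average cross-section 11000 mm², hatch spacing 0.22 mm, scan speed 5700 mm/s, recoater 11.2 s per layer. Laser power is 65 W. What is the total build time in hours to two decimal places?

Layer count = ceil(85.3 / 0.1) = 853.
Per-layer scan distance: 11000 / 0.22 → 50000 mm.
Laser time per layer = 50000 / 5700, so 8.7719 s.
Layer cycle = 8.7719 + 11.2 = 19.9719 s.
Total: 853 × 19.9719 s = 17036.0307 s → 4.73 hours.

4.73 hours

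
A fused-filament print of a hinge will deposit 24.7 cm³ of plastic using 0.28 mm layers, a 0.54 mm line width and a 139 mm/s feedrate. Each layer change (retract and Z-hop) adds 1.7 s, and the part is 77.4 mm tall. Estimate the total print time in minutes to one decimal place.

27.4 minutes

Bead cross-section = 0.28 × 0.54, so 0.1512 mm².
Toolpath length = 24.7 cm³ / 0.1512 mm² = 24700 / 0.1512 = 163359.8 mm.
Print-move time = 163359.8 / 139, so 1175.3 s.
Layer count = ceil(77.4 / 0.28) = 277.
Non-print overhead = 277 × 1.7, so 470.9 s.
Total = 1175.3 + 470.9 = 1646.2 s = 27.4 minutes.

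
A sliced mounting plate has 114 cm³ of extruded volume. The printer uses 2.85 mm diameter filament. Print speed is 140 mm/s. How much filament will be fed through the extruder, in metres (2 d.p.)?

Cross-section of 2.85 mm filament: π·(2.85/2)² = 6.3794 mm².
L = 114000 mm³ / 6.3794 mm² = 17870.02 mm, i.e. 17.87 m.

17.87 m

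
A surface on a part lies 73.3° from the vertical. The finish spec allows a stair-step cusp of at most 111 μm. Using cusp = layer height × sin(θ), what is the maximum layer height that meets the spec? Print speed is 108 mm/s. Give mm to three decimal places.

Layer height = cusp / sin(73.3°) = 0.111 / 0.9578 = 0.116 mm.

0.116 mm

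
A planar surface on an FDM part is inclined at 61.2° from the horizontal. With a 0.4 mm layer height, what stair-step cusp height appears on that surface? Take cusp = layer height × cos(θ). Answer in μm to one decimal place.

192.7 μm

Cusp = layer height × cos(61.2°) = 0.4 × 0.4818 = 0.19272 mm = 192.7 μm.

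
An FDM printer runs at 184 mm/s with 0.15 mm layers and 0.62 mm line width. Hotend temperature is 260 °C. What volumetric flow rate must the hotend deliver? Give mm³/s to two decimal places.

Extrusion cross-section: 0.15 × 0.62 → 0.093 mm².
Volumetric flow = 184 × 0.093 = 17.11 mm³/s.

17.11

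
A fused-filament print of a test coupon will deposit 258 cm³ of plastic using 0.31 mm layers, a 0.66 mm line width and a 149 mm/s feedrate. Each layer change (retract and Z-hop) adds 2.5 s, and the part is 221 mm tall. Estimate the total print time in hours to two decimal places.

2.85 hours

Bead cross-section: 0.31 × 0.66 → 0.2046 mm².
Path length: 258000 mm³ / 0.2046 mm² → 1260997.1 mm.
Print-move time = 1260997.1 / 149 = 8463.1 s.
Layers = ⌈221/0.31⌉ = 713.
Z-hop total = 713 × 2.5, so 1782.5 s.
Total = 8463.1 + 1782.5 = 10245.6 s = 2.85 hours.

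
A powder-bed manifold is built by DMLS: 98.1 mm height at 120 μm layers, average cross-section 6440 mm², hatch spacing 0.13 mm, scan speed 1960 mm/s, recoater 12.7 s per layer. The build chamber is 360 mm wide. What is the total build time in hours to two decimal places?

Number of layers: 98.1 / 0.12 → 818 (rounded up).
Scan path per layer = 6440 / 0.13 = 49538.5 mm.
Scan time per layer: 49538.5 / 1960 → 25.2747 s.
Layer cycle = 25.2747 + 12.7 = 37.9747 s.
Total: 818 × 37.9747 s = 31063.3046 s → 8.63 hours.

8.63 hours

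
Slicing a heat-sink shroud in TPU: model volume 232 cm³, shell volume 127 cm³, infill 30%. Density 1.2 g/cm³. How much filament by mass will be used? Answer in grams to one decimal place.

Volume inside the shell = 232 − 127, so 105 cm³.
Deposited infill: 0.30 × 105 → 31.5 cm³.
Total extruded = 127 + 31.5, so 158.5 cm³.
Mass = 158.5 × 1.2 = 190.2 g.

190.2 g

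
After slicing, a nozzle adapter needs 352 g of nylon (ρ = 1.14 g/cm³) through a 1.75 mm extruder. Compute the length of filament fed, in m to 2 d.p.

128.37 m

Volume = 352 g / 1.14 g·cm⁻³ = 308.7719 cm³ = 308771.9 mm³.
Cross-section of 1.75 mm filament: π·(1.75/2)² = 2.4053 mm².
L = V/A = 308771.9/2.4053 = 128371.47 mm → 128.37 m.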